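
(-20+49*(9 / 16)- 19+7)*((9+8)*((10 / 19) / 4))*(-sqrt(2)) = 6035*sqrt(2) / 608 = 14.04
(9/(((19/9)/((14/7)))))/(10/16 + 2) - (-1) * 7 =1363/133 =10.25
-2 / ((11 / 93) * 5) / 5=-186 / 275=-0.68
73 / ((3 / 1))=73 / 3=24.33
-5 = -5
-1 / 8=-0.12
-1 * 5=-5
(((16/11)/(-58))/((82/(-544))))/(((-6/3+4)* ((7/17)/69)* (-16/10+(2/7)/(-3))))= -9571680/1164031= -8.22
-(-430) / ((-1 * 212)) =-2.03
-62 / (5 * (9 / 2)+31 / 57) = -7068 / 2627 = -2.69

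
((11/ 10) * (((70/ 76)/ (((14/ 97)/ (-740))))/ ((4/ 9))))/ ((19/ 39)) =-69285645/ 2888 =-23990.87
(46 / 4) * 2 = 23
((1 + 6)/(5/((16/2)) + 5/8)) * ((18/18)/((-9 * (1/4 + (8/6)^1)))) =-112/285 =-0.39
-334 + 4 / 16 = -1335 / 4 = -333.75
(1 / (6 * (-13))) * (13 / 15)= -1 / 90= -0.01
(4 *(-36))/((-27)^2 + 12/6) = -144/731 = -0.20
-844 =-844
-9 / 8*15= -135 / 8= -16.88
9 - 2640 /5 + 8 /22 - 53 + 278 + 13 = -3087 /11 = -280.64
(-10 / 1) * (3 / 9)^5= -10 / 243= -0.04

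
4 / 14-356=-2490 / 7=-355.71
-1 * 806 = -806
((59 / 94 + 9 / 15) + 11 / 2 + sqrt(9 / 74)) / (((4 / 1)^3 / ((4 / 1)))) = 0.44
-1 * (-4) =4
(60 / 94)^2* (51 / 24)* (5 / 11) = 19125 / 48598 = 0.39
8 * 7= 56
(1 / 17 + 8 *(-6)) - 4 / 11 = -9033 / 187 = -48.30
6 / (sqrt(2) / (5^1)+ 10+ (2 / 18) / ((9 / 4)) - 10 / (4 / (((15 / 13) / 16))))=1680835665600 / 2762450094193 - 34062612480 * sqrt(2) / 2762450094193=0.59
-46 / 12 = -23 / 6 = -3.83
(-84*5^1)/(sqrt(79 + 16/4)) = -420*sqrt(83)/83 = -46.10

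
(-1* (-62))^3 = 238328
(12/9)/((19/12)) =16/19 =0.84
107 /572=0.19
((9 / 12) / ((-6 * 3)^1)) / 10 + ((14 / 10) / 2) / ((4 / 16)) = 671 / 240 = 2.80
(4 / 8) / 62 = 1 / 124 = 0.01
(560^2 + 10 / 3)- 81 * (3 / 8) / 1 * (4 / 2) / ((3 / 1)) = 313583.08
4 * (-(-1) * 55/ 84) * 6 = 110/ 7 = 15.71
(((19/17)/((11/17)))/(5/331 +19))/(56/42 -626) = -6289/43248172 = -0.00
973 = 973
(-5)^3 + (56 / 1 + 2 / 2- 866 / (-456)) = -15071 / 228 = -66.10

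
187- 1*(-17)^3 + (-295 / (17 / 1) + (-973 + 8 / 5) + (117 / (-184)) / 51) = 64299709 / 15640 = 4111.23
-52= -52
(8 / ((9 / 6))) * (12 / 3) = 64 / 3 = 21.33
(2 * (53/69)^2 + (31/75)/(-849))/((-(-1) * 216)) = 39730951/7275760200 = 0.01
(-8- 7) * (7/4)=-105/4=-26.25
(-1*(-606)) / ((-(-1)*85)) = 7.13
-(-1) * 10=10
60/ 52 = 15/ 13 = 1.15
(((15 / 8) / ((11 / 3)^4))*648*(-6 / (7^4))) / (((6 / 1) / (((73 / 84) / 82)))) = -2394765 / 80711382136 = -0.00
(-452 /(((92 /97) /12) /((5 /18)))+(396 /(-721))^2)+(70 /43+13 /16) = -39134414674037 /24677891952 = -1585.81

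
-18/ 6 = -3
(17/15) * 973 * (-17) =-281197/15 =-18746.47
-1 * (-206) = 206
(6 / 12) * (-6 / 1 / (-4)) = 3 / 4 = 0.75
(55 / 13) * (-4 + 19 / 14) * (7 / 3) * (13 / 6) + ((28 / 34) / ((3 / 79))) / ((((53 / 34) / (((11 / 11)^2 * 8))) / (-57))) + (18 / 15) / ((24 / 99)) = -15253093 / 2385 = -6395.43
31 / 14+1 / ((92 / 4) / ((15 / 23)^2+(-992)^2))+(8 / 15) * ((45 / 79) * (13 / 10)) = 2878928105573 / 67283510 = 42788.02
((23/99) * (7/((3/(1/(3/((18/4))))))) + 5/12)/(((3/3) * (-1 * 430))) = -0.00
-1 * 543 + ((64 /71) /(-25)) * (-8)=-542.71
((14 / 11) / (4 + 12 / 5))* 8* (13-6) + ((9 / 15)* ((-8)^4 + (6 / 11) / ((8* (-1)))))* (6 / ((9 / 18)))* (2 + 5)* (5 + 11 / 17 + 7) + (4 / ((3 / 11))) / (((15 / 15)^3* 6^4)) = 2610806.28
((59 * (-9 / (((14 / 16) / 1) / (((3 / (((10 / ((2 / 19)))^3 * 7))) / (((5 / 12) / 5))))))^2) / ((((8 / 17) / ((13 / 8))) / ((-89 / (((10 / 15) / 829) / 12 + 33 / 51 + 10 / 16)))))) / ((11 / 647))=-79976895407593921152 / 25060659695341995484375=-0.00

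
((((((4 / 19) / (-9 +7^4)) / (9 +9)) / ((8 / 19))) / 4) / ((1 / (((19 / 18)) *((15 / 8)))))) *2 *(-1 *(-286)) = 1045 / 317952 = 0.00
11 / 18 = 0.61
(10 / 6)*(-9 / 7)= -15 / 7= -2.14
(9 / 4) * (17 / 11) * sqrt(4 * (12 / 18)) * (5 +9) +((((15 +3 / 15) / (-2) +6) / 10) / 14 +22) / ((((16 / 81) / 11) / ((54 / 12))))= 357 * sqrt(6) / 11 +3857139 / 700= 5589.70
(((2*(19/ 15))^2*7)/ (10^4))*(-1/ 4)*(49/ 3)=-123823/ 6750000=-0.02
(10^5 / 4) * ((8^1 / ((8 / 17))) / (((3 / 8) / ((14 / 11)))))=47600000 / 33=1442424.24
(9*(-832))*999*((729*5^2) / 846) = -7574018400 / 47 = -161149327.66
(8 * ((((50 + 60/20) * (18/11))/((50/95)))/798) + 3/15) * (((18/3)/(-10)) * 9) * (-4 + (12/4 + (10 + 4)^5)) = -941239143/175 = -5378509.39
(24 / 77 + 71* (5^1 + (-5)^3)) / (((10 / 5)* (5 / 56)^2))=-146947584 / 275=-534354.85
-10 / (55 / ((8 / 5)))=-16 / 55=-0.29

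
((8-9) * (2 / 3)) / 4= -1 / 6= -0.17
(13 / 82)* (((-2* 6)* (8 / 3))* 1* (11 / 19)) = -2288 / 779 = -2.94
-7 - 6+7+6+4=4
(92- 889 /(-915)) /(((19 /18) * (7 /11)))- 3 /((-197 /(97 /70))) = 442494309 /3196522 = 138.43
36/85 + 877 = 877.42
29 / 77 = 0.38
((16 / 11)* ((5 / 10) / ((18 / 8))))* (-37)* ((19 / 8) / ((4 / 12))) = -2812 / 33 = -85.21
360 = 360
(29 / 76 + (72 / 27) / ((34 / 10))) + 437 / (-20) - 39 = -578339 / 9690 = -59.68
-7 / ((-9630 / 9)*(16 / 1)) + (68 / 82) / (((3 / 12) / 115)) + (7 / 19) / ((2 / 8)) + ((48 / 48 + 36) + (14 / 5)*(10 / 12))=16894819879 / 40009440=422.27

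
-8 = -8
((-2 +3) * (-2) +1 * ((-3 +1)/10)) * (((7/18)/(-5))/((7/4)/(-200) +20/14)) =8624/71559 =0.12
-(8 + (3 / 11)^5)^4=-2757663433477032682839601 / 672749994932560009201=-4099.09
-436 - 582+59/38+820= -7465/38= -196.45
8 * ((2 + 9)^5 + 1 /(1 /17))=1288544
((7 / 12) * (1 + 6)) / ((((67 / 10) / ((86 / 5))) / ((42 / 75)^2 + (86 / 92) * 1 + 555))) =33695441087 / 5778750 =5830.92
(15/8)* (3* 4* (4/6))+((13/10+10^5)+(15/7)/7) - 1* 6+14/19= 931105603/9310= 100011.34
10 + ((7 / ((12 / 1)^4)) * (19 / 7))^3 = 89161004489419 / 8916100448256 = 10.00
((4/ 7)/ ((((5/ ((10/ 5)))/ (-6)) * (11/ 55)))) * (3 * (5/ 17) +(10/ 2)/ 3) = -2080/ 119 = -17.48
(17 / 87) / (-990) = -17 / 86130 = -0.00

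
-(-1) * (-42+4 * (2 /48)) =-251 /6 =-41.83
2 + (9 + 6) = 17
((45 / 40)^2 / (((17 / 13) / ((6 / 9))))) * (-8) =-351 / 68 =-5.16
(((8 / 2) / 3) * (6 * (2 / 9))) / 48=0.04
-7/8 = -0.88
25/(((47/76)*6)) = 950/141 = 6.74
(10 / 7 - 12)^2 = 111.76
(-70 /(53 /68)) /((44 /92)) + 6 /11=-109162 /583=-187.24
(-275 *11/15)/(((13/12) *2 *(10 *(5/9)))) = -1089/65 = -16.75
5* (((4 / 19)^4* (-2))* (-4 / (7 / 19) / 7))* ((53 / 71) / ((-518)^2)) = 135680 / 1600717746341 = 0.00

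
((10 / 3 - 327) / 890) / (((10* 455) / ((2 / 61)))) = -971 / 370529250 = -0.00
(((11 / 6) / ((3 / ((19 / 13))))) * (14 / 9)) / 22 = 133 / 2106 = 0.06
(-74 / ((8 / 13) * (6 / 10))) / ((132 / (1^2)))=-1.52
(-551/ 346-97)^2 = 1163696769/ 119716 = 9720.48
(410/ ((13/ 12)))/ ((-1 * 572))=-1230/ 1859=-0.66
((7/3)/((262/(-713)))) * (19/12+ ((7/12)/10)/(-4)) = -1252741/125760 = -9.96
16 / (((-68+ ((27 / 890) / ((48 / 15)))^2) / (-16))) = 2076442624 / 551554343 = 3.76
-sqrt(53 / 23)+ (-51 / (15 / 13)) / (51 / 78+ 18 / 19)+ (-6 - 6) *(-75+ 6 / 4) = 3379136 / 3955 - sqrt(1219) / 23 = 852.88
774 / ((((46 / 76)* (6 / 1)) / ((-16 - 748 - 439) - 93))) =-6352992 / 23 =-276217.04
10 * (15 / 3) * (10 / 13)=500 / 13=38.46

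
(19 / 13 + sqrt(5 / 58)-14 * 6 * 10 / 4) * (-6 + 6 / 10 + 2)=708.03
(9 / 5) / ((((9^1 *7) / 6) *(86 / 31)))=93 / 1505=0.06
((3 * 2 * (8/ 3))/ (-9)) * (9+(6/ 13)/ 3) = -1904/ 117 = -16.27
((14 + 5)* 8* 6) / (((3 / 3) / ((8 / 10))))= 729.60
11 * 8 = 88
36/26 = 18/13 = 1.38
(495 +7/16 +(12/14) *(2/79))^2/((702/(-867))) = -5553974283550081/18319182336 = -303178.07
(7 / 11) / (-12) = -7 / 132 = -0.05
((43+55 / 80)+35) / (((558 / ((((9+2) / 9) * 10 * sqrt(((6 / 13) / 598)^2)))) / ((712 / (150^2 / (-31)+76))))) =-0.00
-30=-30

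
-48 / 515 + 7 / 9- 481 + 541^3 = 158339940.68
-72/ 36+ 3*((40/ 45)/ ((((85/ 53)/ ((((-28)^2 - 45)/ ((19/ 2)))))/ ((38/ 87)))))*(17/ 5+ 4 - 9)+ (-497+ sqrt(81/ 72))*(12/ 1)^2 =-7948929002/ 110925+ 108*sqrt(2) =-71507.66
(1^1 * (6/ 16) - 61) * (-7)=3395/ 8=424.38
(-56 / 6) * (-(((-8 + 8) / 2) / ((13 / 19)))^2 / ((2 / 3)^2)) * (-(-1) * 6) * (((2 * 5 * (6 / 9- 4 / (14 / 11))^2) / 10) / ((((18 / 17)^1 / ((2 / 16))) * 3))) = 0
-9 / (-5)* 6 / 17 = 54 / 85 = 0.64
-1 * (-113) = 113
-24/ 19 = -1.26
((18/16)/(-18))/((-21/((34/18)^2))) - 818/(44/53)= -294977437/299376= -985.31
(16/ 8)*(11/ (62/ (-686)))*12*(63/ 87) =-1901592/ 899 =-2115.23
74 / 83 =0.89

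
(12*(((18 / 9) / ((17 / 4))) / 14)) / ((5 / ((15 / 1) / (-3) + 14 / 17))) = -3408 / 10115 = -0.34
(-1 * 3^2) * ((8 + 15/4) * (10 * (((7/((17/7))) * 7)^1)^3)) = -85347878805/9826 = -8685922.94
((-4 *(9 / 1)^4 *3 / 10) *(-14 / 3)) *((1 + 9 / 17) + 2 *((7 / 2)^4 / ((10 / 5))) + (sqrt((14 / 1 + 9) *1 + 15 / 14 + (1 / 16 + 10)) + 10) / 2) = 6561 *sqrt(26761) / 10 + 1956168711 / 340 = 5860767.40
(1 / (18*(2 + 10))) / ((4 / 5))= 5 / 864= 0.01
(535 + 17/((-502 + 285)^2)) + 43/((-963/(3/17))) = 137474167997/256964673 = 534.99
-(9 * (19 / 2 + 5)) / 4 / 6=-87 / 16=-5.44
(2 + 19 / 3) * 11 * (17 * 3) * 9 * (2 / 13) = 84150 / 13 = 6473.08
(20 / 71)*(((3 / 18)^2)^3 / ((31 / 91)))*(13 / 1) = 5915 / 25672464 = 0.00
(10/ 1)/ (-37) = -0.27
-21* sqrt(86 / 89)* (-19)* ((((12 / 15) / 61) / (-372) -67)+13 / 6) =-489173601* sqrt(7654) / 1682990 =-25428.79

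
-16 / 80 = -1 / 5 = -0.20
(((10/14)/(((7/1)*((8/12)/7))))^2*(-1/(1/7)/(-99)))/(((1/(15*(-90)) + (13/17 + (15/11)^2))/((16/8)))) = 3155625/50996701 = 0.06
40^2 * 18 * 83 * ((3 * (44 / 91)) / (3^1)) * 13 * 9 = 946598400 / 7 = 135228342.86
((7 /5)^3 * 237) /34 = 81291 /4250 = 19.13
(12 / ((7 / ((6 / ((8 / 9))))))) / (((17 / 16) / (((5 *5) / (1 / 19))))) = 5173.11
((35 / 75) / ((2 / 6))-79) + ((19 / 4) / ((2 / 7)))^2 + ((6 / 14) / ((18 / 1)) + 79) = 1866913 / 6720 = 277.81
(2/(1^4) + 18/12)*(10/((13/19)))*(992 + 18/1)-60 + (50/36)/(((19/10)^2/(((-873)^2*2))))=2994316570/4693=638038.90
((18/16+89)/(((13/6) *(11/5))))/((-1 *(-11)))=1.72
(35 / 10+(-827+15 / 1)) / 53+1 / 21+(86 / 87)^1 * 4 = -726431 / 64554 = -11.25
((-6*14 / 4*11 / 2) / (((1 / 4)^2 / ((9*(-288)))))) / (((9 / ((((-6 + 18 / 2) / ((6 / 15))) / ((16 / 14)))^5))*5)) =5306778736875 / 4096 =1295600277.56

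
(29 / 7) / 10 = 29 / 70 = 0.41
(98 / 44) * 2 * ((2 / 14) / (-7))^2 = 1 / 539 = 0.00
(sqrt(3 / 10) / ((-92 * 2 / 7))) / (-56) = sqrt(30) / 14720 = 0.00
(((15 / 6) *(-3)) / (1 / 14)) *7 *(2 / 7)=-210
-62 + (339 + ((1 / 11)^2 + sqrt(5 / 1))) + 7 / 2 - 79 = sqrt(5) + 48765 / 242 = 203.74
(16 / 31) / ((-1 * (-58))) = 8 / 899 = 0.01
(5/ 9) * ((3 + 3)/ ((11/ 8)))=80/ 33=2.42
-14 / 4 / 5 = -7 / 10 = -0.70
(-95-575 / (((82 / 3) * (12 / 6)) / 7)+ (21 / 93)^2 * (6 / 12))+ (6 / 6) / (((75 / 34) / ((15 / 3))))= -393228019 / 2364060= -166.34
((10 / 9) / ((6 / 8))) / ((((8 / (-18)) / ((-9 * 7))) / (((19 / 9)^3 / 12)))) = 240065 / 1458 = 164.65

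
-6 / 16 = -3 / 8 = -0.38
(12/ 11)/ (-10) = -6/ 55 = -0.11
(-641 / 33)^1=-641 / 33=-19.42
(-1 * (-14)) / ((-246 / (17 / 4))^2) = 2023 / 484128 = 0.00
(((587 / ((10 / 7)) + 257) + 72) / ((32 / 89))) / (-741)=-658511 / 237120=-2.78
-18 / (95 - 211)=9 / 58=0.16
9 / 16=0.56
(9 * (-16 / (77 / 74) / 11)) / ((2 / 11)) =-5328 / 77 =-69.19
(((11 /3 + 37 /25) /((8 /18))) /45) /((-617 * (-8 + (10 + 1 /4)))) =-386 /2082375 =-0.00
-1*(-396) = 396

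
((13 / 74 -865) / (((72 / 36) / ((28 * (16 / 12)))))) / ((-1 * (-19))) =-1791916 / 2109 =-849.65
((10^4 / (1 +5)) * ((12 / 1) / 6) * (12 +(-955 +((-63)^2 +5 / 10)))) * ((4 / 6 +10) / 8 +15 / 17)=3419945000 / 153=22352581.70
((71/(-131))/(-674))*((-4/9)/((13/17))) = -2414/5165199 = -0.00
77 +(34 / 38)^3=533056 / 6859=77.72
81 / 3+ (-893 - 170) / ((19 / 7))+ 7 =-357.63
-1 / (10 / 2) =-1 / 5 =-0.20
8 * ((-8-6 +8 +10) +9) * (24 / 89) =2496 / 89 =28.04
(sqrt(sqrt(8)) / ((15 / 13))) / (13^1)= 2^(3 / 4) / 15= 0.11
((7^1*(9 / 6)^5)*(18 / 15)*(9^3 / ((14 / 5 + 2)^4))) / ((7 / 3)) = 37.54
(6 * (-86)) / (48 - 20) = -129 / 7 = -18.43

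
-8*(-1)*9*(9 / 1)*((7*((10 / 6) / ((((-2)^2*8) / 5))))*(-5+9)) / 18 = 525 / 2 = 262.50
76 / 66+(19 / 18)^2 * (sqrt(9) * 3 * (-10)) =-19627 / 198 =-99.13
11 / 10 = 1.10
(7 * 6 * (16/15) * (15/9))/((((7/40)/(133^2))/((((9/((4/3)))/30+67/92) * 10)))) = 4964240960/69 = 71945521.16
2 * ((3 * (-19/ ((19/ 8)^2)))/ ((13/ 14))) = -21.77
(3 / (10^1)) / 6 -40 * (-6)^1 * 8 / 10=3841 / 20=192.05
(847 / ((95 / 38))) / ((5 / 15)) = 5082 / 5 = 1016.40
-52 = -52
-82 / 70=-41 / 35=-1.17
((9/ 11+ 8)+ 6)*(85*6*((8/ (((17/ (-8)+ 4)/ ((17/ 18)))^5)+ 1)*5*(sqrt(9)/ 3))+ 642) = 57101.32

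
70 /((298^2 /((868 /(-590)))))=-1519 /1309859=-0.00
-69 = -69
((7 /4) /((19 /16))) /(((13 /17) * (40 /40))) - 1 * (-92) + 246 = 83962 /247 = 339.93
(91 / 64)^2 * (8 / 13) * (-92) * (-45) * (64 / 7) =94185 / 2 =47092.50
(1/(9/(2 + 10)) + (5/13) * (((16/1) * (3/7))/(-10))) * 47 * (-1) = -13724/273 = -50.27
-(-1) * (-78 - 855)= -933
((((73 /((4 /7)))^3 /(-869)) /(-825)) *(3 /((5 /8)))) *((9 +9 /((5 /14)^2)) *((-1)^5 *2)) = -265397900859 /119487500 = -2221.14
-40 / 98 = -20 / 49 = -0.41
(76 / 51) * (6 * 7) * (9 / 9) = 1064 / 17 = 62.59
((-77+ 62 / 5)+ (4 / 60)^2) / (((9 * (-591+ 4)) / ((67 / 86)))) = 11323 / 1188675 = 0.01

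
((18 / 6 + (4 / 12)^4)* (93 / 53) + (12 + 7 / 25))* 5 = 628417 / 7155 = 87.83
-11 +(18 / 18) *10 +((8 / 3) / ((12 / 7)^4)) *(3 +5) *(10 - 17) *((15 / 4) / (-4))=78851 / 5184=15.21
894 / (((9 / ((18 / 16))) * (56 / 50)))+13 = 12631 / 112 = 112.78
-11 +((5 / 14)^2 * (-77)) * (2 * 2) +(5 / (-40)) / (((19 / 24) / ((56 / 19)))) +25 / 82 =-10453161 / 207214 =-50.45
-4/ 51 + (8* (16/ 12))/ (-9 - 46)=-0.27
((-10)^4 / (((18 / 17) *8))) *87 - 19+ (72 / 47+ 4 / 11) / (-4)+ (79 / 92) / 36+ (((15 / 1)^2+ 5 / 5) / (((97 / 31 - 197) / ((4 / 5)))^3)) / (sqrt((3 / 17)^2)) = 596413882696089540533707 / 5807969315304750000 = 102688.88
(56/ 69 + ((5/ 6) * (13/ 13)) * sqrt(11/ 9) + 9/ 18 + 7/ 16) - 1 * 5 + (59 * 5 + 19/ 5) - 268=5 * sqrt(11)/ 18 + 152071/ 5520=28.47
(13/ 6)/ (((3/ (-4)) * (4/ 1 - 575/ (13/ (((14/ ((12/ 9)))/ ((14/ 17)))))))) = 1352/ 262053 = 0.01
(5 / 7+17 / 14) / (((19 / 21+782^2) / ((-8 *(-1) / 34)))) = 162 / 218314391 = 0.00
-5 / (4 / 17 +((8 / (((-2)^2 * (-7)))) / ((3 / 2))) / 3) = -5355 / 184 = -29.10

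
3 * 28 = 84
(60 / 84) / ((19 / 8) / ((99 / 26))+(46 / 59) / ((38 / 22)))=2219580 / 3340841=0.66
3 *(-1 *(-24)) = 72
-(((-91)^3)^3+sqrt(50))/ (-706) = -427929800129788411/ 706+5 * sqrt(2)/ 706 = -606132861373637.97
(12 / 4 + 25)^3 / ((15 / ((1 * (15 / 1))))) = 21952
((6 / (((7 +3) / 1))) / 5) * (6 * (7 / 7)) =18 / 25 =0.72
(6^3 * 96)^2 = 429981696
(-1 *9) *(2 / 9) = -2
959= 959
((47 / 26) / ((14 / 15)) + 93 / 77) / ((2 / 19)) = 239229 / 8008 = 29.87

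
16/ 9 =1.78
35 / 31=1.13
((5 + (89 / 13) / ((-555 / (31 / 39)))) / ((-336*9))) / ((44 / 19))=-13339577 / 18719981280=-0.00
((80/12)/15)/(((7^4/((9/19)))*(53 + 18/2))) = 2/1414189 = 0.00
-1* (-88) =88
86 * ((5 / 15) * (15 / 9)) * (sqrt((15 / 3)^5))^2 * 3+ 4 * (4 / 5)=6718798 / 15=447919.87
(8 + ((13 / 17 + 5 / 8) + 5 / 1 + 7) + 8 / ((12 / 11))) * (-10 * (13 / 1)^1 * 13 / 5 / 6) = -1980511 / 1224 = -1618.06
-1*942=-942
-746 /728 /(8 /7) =-373 /416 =-0.90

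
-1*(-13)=13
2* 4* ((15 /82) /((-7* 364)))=-15 /26117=-0.00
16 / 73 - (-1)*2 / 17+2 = 2900 / 1241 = 2.34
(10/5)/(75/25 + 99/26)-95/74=-12967/13098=-0.99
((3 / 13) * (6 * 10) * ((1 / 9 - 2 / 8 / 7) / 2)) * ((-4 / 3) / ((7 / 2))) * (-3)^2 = -1140 / 637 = -1.79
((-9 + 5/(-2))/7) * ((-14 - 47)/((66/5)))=7015/924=7.59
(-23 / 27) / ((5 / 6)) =-46 / 45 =-1.02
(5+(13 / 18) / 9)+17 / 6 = 641 / 81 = 7.91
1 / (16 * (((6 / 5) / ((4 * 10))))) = 25 / 12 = 2.08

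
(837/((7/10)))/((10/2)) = 1674/7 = 239.14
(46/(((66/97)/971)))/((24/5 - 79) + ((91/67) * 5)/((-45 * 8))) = -757263480/856163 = -884.49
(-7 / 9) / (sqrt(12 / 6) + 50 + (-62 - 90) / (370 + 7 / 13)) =-4027296203 / 256564714041 + 162424423 * sqrt(2) / 513129428082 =-0.02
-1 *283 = -283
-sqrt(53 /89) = -sqrt(4717) /89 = -0.77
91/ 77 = 1.18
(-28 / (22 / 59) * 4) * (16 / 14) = -3776 / 11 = -343.27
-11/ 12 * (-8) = 22/ 3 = 7.33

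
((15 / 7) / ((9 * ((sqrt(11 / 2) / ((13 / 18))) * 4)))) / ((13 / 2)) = 0.00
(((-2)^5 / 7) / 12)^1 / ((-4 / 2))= 4 / 21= 0.19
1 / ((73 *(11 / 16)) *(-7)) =-16 / 5621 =-0.00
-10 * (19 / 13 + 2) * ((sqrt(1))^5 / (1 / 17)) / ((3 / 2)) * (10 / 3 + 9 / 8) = -45475 / 26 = -1749.04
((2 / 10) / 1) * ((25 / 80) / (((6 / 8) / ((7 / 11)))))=7 / 132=0.05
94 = 94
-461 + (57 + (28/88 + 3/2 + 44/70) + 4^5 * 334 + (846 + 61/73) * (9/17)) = 342062.77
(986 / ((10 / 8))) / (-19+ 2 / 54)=-13311 / 320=-41.60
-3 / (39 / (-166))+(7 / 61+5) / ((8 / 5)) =12661 / 793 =15.97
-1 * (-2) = 2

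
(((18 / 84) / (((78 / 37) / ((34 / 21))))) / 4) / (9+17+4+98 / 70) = 3145 / 2400216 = 0.00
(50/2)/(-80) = -5/16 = -0.31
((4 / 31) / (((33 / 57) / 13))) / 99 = 988 / 33759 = 0.03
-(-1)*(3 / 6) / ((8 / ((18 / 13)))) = 9 / 104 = 0.09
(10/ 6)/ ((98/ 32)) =80/ 147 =0.54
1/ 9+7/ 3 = 22/ 9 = 2.44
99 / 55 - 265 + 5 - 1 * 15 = -1366 / 5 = -273.20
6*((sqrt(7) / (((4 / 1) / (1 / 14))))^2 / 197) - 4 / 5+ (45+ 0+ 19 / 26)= 44.93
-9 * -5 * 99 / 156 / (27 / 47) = 2585 / 52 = 49.71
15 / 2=7.50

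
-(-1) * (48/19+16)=352/19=18.53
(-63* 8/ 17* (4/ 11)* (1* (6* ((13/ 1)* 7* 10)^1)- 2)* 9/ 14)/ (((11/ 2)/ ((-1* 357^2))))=106061078592/ 121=876537839.60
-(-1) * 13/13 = 1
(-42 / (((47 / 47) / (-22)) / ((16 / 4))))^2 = 13660416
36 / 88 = 9 / 22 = 0.41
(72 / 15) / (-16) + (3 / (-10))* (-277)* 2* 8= 13293 / 10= 1329.30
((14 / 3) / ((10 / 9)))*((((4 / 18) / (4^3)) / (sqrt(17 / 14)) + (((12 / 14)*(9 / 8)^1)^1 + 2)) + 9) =7*sqrt(238) / 8160 + 201 / 4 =50.26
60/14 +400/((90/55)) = 15670/63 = 248.73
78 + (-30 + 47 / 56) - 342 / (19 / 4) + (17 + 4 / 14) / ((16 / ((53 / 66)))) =-22.29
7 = 7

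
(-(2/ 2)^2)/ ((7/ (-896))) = 128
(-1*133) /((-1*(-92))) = -133 /92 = -1.45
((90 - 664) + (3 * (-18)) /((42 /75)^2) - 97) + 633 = -20599 /98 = -210.19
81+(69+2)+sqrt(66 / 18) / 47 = 152.04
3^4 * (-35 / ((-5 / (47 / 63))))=423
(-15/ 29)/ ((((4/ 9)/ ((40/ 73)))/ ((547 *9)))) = -6646050/ 2117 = -3139.37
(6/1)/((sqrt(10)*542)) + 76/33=3*sqrt(10)/2710 + 76/33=2.31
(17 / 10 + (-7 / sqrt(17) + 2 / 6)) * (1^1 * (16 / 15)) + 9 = 2513 / 225 - 112 * sqrt(17) / 255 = 9.36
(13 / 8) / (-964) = -13 / 7712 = -0.00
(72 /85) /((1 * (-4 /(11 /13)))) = -198 /1105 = -0.18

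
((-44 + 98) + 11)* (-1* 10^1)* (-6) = 3900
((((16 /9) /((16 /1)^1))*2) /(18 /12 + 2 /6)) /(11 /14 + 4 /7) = 56 /627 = 0.09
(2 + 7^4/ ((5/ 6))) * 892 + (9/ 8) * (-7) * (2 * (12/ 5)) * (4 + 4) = 2571512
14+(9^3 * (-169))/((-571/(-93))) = -11449699/571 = -20052.01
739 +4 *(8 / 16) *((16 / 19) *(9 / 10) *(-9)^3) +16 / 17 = -589587 / 1615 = -365.07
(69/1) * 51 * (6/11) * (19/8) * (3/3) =200583/44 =4558.70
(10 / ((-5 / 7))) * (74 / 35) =-148 / 5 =-29.60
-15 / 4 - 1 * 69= -291 / 4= -72.75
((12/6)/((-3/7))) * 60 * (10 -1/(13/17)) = -2433.85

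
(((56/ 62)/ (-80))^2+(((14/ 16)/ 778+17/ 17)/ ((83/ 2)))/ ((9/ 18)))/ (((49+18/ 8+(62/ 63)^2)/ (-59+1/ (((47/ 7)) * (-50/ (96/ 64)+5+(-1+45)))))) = -374117315243679/ 6845958099224810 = -0.05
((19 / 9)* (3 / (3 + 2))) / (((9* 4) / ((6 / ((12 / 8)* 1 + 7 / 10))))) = 19 / 198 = 0.10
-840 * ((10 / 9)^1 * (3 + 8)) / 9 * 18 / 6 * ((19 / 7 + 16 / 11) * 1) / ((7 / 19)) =-813200 / 21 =-38723.81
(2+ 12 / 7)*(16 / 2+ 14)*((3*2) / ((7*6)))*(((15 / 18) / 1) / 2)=715 / 147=4.86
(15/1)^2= 225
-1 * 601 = -601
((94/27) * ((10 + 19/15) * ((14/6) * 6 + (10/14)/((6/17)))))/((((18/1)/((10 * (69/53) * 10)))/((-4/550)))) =-491798788/14875245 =-33.06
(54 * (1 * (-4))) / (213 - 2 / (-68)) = -7344 / 7243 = -1.01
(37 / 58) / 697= 37 / 40426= 0.00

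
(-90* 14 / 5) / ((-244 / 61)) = 63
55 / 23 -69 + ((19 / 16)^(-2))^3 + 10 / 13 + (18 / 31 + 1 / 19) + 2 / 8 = -112679298553287 / 1744273083956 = -64.60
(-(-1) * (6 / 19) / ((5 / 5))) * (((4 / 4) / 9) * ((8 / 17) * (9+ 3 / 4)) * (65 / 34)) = 1690 / 5491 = 0.31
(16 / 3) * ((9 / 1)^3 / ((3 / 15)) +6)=19472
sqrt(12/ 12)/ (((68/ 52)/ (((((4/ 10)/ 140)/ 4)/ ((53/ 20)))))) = 0.00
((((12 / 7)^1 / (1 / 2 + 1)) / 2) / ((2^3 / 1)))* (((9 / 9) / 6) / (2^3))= 1 / 672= 0.00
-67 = -67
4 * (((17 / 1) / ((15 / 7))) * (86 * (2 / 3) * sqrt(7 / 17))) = 4816 * sqrt(119) / 45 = 1167.47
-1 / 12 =-0.08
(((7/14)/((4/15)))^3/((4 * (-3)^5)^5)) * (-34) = 2125/8226356490141696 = 0.00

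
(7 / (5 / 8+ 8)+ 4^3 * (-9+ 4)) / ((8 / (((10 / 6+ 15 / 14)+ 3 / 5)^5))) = -466011142789338253 / 28180296900000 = -16536.77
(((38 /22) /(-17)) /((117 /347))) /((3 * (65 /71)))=-468103 /4266405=-0.11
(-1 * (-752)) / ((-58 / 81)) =-30456 / 29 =-1050.21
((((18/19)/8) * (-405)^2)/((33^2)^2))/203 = 18225/225881348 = 0.00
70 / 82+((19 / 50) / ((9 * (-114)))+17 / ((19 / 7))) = 14968021 / 2103300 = 7.12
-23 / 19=-1.21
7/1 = 7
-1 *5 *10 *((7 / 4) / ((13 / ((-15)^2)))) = -1514.42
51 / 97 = 0.53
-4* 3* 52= -624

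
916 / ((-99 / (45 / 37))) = -11.25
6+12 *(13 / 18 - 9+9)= 44 / 3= 14.67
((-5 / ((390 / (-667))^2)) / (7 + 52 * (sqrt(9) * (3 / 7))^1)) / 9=-0.02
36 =36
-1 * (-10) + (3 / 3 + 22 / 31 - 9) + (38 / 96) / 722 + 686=38942431 / 56544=688.71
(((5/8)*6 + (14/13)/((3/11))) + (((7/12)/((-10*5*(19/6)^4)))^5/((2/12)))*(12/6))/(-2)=-440874591040163044811921364272500729/114531950378460341370380346796875000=-3.85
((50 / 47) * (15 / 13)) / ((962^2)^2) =375 / 261644435425048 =0.00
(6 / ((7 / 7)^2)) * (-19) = -114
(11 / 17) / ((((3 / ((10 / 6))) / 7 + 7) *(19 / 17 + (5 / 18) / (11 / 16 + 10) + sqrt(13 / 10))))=88643206575 / 6874384651 -15501969945 *sqrt(130) / 13748769302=0.04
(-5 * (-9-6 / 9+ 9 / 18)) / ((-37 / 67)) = -18425 / 222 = -83.00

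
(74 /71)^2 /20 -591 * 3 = -44687096 /25205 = -1772.95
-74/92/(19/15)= -555/874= -0.64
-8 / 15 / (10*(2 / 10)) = -4 / 15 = -0.27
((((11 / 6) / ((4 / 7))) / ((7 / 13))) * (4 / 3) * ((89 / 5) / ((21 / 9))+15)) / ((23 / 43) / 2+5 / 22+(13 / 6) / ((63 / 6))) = 2060388 / 8035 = 256.43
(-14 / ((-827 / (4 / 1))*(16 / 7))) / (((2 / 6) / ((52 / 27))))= 1274 / 7443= 0.17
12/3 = 4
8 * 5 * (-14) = -560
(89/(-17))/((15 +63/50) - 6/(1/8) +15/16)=35600/209457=0.17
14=14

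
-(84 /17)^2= -7056 /289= -24.42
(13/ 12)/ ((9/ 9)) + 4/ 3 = 29/ 12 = 2.42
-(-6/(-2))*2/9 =-2/3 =-0.67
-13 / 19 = -0.68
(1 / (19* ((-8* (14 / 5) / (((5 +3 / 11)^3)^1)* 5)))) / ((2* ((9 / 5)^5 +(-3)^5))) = 76215625 / 495895237992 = 0.00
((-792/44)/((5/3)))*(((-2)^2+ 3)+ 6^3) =-12042/5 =-2408.40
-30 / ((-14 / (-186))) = -2790 / 7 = -398.57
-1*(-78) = 78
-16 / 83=-0.19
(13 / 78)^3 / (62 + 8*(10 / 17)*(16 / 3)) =17 / 319824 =0.00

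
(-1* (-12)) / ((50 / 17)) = 102 / 25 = 4.08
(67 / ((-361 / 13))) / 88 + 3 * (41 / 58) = 1928473 / 921272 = 2.09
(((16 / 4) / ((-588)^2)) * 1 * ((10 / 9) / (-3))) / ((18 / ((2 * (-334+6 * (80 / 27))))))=7115 / 47258883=0.00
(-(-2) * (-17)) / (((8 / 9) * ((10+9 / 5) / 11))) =-8415 / 236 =-35.66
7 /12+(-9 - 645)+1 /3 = -7837 /12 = -653.08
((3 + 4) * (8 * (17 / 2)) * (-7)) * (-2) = 6664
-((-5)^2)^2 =-625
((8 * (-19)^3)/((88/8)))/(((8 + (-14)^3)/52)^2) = -3211/1782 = -1.80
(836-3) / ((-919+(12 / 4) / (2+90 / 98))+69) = -119119 / 121403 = -0.98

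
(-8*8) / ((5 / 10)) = -128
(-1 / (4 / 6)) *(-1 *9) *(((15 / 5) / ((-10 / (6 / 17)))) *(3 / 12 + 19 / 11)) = -21141 / 7480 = -2.83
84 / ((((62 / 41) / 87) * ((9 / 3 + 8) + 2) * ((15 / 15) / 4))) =599256 / 403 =1486.99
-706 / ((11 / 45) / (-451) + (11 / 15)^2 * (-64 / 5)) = 3618250 / 35281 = 102.56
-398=-398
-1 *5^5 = -3125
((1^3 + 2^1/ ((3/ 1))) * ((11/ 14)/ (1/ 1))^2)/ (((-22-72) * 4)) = -605/ 221088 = -0.00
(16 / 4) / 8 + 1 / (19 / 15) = 49 / 38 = 1.29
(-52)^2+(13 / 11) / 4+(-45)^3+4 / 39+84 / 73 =-11076127825 / 125268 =-88419.45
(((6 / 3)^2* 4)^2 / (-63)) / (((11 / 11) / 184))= -47104 / 63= -747.68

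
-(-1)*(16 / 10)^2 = 2.56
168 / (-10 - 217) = -168 / 227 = -0.74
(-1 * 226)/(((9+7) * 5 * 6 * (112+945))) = -0.00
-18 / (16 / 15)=-16.88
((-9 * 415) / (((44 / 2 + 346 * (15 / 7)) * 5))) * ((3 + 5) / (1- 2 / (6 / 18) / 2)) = 5229 / 1336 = 3.91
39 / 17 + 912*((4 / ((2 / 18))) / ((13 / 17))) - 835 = 9304420 / 221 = 42101.45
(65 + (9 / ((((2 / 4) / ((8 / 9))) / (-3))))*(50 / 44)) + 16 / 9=1211 / 99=12.23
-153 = -153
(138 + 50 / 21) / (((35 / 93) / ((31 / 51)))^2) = 2722539908 / 7434525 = 366.20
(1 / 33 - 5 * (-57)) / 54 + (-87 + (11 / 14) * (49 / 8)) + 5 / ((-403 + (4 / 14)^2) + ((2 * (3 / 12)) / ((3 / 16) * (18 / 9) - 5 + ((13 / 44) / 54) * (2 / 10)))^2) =-680496605308926469 / 8846629073651952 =-76.92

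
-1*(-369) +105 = 474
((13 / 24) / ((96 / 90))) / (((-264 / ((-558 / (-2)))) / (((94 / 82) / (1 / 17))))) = -4829955 / 461824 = -10.46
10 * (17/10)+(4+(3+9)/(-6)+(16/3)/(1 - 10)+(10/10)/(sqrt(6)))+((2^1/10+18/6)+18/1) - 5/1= 35.02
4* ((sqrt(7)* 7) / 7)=4* sqrt(7)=10.58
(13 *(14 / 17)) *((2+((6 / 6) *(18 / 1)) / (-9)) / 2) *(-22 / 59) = 0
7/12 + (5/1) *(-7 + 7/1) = 7/12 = 0.58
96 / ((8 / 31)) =372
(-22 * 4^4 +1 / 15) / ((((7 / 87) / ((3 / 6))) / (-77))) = 26948801 / 10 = 2694880.10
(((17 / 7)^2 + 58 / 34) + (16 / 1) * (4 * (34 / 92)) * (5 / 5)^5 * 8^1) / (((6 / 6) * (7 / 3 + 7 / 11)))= 62219817 / 938791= 66.28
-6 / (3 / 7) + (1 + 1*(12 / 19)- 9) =-406 / 19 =-21.37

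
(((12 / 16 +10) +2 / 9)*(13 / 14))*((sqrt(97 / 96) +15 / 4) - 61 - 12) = -1422395 / 2016 +5135*sqrt(582) / 12096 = -695.31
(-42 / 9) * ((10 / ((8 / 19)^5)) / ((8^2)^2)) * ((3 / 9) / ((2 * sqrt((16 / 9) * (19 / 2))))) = -4561235 * sqrt(38) / 805306368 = -0.03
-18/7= -2.57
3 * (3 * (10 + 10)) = 180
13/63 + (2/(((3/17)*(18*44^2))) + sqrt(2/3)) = 75623/365904 + sqrt(6)/3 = 1.02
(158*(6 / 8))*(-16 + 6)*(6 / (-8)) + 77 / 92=40921 / 46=889.59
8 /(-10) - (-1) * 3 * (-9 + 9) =-0.80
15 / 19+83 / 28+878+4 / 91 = 6098513 / 6916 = 881.80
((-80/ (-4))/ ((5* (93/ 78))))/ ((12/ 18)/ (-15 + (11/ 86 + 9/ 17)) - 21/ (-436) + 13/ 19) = 4.89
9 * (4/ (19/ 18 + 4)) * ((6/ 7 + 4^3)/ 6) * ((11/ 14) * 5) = 1348380/ 4459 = 302.40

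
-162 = -162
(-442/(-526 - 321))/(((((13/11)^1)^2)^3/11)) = 5475734/2599051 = 2.11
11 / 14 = 0.79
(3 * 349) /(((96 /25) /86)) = 375175 /16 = 23448.44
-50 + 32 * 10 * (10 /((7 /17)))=54050 /7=7721.43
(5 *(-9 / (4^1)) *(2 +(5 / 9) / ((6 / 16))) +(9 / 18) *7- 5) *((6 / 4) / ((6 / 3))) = -30.50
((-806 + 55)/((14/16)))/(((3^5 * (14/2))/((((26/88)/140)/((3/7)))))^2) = -126919/17645116658400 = -0.00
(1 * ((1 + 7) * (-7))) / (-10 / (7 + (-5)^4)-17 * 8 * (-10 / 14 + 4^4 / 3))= 371616 / 76368457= 0.00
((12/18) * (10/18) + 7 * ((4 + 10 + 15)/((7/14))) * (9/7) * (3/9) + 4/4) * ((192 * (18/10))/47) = 60608/47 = 1289.53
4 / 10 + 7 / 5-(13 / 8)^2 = -269 / 320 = -0.84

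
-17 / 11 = -1.55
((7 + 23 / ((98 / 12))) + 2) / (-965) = -3 / 245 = -0.01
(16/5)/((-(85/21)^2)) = -7056/36125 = -0.20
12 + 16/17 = 220/17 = 12.94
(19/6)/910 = 19/5460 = 0.00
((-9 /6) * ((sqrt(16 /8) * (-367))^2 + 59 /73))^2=3480287198493681 /21316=163271120214.57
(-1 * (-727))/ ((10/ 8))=2908/ 5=581.60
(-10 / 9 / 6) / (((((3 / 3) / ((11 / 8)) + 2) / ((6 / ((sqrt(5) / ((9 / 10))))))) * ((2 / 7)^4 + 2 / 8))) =-52822 * sqrt(5) / 184875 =-0.64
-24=-24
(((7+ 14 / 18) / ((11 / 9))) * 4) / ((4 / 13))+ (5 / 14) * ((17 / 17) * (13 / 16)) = 204555 / 2464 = 83.02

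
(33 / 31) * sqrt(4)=66 / 31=2.13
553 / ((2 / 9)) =4977 / 2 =2488.50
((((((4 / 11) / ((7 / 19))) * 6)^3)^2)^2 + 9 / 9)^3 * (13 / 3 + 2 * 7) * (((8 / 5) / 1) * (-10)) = -42249767523076027308629975145533300330140376413531150057227472674828842981123502568822363894191440 / 22356029590150470590724704066112389639429365672820262185409652639353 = -1889860064494200687284853000000.00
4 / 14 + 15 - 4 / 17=1791 / 119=15.05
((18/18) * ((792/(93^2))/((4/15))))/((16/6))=495/3844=0.13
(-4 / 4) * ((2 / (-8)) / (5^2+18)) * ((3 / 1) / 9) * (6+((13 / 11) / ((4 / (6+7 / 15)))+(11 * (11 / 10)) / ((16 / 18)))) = 56821 / 1362240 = 0.04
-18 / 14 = -9 / 7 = -1.29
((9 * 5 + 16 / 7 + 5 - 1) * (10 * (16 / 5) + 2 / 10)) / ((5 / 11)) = 90827 / 25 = 3633.08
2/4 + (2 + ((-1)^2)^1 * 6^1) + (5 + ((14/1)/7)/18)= 245/18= 13.61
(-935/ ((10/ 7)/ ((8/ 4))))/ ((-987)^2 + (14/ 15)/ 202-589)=-1983135/ 1474973707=-0.00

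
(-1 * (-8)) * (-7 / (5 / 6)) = -336 / 5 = -67.20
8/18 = 4/9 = 0.44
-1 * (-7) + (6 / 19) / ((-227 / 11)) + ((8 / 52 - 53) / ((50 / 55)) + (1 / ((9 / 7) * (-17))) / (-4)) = -8773227431 / 171571140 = -51.13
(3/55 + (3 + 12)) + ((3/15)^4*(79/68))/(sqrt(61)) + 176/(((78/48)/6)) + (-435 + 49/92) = 79*sqrt(61)/2592500 + 15157903/65780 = 230.43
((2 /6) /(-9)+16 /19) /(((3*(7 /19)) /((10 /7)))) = 590 /567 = 1.04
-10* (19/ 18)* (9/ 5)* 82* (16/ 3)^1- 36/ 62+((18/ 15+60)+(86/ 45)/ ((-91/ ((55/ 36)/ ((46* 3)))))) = -2601078435379/ 315331380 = -8248.71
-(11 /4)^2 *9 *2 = -1089 /8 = -136.12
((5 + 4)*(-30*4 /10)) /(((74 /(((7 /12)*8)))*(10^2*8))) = -63 /7400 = -0.01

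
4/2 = 2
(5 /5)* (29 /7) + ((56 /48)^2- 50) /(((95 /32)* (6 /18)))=-89791 /1995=-45.01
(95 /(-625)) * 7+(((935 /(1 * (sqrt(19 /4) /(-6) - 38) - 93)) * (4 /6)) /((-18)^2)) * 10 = -2019760703 /1668036375+3740 * sqrt(19) /40032873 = -1.21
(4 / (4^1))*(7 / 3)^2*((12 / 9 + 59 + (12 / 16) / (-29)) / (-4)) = -1028363 / 12528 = -82.09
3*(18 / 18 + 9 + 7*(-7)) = -117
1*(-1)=-1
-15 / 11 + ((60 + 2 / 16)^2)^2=13068336.61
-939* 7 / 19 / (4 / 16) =-26292 / 19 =-1383.79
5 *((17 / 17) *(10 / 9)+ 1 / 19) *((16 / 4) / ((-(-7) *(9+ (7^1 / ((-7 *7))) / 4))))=15920 / 42921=0.37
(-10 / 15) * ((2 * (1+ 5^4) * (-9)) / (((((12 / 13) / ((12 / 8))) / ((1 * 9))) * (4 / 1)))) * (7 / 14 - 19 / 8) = -1647945 / 32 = -51498.28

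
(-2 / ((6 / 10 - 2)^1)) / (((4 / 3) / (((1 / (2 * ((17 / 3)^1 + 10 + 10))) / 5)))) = 9 / 2156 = 0.00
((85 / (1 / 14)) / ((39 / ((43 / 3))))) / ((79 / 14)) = 77.51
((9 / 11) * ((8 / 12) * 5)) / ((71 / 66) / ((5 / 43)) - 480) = -900 / 155347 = -0.01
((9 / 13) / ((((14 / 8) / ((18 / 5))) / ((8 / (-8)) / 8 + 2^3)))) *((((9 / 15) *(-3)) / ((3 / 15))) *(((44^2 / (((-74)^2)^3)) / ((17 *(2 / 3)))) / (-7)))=2381643 / 158767150188920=0.00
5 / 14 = 0.36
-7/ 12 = -0.58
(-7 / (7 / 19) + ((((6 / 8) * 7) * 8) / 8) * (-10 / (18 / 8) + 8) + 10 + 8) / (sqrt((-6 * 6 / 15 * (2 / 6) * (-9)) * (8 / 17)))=53 * sqrt(170) / 72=9.60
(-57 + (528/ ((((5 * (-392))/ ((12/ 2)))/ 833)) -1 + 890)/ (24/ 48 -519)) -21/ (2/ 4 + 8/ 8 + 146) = -17210843/ 305915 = -56.26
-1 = -1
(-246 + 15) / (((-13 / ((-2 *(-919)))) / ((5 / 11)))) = 14845.38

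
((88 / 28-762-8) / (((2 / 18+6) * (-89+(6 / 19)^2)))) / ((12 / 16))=2114016 / 1123255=1.88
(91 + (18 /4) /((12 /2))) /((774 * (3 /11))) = 4037 /9288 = 0.43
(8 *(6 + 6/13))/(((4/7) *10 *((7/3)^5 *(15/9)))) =8748/111475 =0.08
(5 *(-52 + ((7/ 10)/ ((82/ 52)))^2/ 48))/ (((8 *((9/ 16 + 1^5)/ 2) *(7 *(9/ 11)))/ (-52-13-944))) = 7328.28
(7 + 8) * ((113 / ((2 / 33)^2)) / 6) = 76910.62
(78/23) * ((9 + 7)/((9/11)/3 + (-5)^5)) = -0.02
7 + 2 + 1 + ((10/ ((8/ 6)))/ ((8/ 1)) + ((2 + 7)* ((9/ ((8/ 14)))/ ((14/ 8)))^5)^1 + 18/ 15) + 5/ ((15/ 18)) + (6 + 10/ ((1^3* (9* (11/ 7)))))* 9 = 467737161/ 880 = 531519.50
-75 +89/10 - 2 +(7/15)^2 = -30547/450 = -67.88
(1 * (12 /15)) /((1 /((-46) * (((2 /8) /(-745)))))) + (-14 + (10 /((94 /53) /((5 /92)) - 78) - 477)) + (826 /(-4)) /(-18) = -386703129709 /806075100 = -479.74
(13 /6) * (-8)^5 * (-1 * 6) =425984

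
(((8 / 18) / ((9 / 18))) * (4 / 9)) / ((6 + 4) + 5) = 32 / 1215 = 0.03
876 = 876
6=6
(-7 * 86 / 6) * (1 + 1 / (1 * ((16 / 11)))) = -2709 / 16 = -169.31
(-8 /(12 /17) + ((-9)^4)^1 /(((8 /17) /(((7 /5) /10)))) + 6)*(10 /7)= 2335877 /840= 2780.81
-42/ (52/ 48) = -504/ 13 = -38.77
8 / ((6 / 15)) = 20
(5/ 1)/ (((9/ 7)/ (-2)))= -70/ 9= -7.78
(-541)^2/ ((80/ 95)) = 5560939/ 16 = 347558.69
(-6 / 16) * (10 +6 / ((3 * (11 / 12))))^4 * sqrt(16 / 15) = -161208968 * sqrt(15) / 73205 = -8528.92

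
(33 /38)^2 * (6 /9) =363 /722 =0.50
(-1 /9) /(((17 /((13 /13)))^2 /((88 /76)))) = -22 /49419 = -0.00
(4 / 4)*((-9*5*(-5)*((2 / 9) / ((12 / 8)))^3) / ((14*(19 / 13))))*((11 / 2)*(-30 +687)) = 129.20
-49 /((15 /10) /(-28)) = 2744 /3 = 914.67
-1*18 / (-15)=6 / 5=1.20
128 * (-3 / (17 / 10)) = -3840 / 17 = -225.88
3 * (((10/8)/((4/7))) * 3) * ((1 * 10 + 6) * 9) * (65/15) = 12285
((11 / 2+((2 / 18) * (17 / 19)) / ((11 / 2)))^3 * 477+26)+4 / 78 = 6165661136700055 / 76905467496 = 80171.95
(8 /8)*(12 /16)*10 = 15 /2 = 7.50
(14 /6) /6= 7 /18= 0.39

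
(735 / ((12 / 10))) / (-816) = -1225 / 1632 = -0.75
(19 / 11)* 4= 76 / 11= 6.91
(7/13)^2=49/169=0.29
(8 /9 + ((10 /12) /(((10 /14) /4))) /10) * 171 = 1159 /5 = 231.80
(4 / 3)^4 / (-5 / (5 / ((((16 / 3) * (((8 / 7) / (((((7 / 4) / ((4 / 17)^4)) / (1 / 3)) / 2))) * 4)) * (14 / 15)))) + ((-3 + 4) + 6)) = 748348160 / 1651182789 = 0.45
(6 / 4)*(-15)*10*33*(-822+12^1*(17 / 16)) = 24034725 / 4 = 6008681.25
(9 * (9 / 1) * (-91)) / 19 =-7371 / 19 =-387.95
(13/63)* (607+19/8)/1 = 21125/168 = 125.74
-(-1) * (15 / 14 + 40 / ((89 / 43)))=25415 / 1246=20.40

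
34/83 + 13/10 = 1419/830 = 1.71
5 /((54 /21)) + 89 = 1637 /18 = 90.94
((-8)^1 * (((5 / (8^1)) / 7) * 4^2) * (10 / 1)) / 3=-800 / 21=-38.10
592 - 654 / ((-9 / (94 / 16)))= 12227 / 12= 1018.92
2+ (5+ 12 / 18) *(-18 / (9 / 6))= -66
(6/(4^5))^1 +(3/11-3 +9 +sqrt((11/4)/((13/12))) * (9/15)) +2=3 * sqrt(429)/65 +46625/5632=9.23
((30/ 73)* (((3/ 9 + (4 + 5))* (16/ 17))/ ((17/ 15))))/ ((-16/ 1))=-4200/ 21097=-0.20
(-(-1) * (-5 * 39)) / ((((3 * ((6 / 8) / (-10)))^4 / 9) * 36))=-41600000 / 2187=-19021.49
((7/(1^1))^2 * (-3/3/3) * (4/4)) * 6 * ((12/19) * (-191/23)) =224616/437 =514.00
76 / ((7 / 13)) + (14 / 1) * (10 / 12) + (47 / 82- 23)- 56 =128087 / 1722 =74.38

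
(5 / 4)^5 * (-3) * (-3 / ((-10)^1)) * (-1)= 5625 / 2048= 2.75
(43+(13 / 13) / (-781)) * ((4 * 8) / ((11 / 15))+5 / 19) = 308114850 / 163229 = 1887.62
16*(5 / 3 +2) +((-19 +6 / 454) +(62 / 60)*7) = 106493 / 2270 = 46.91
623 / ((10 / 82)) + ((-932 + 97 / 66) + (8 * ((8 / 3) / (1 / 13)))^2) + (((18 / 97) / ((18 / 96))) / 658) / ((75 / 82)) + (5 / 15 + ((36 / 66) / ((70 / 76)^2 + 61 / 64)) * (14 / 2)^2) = 48478714534478321 / 597712937850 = 81107.02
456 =456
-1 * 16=-16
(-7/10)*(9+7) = -56/5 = -11.20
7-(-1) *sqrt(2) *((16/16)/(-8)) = 7-sqrt(2)/8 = 6.82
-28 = -28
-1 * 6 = -6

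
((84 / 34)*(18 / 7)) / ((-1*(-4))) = 27 / 17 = 1.59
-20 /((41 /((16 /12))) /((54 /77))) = -1440 /3157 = -0.46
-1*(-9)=9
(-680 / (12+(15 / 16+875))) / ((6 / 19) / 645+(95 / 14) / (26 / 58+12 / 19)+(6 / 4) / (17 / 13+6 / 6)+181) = -148090073600 / 36341740514949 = -0.00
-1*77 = -77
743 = 743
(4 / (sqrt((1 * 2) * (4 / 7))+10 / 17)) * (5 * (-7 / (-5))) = -8330 / 403+4046 * sqrt(14) / 403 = 16.90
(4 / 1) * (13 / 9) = 5.78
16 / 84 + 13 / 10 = 313 / 210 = 1.49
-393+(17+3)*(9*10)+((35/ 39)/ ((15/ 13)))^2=114016/ 81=1407.60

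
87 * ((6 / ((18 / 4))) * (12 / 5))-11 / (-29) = 40423 / 145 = 278.78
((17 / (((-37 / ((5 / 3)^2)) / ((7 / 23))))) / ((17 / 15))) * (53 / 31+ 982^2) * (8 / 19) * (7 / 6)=-244135125500 / 1503717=-162354.44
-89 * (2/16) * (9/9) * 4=-89/2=-44.50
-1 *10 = -10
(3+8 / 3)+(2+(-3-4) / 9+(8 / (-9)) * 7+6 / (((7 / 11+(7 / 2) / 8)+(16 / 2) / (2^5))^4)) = 23165817410 / 8841886563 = 2.62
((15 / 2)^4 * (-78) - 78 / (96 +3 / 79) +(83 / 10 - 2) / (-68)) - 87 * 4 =-212510770241 / 859860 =-247145.78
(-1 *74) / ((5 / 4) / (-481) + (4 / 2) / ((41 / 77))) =-5837416 / 296091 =-19.71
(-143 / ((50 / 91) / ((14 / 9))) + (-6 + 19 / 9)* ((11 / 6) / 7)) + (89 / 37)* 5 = -19672327 / 49950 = -393.84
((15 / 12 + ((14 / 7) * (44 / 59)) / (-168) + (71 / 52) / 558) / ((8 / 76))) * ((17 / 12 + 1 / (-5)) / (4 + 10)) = 20669685667 / 20132461440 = 1.03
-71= -71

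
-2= -2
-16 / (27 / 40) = -23.70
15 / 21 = 5 / 7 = 0.71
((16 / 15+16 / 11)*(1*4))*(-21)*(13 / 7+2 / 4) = -2496 / 5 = -499.20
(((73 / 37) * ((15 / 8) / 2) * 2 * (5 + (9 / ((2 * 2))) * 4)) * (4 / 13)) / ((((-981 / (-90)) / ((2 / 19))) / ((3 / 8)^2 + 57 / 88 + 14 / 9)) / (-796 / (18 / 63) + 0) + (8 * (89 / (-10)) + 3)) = -158569250595 / 678792807979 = -0.23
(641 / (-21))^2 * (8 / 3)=2484.54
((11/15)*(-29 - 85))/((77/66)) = -2508/35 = -71.66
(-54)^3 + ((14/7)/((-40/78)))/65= -7873203/50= -157464.06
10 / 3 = 3.33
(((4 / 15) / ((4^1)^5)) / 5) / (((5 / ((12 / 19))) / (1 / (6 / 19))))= 1 / 48000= 0.00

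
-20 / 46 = -10 / 23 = -0.43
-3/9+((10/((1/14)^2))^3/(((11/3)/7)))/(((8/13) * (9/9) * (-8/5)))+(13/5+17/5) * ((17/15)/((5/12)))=-12044316361811/825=-14599171347.65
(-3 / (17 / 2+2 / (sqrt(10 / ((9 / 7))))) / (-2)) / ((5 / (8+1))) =3213 / 10043- 162 * sqrt(70) / 50215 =0.29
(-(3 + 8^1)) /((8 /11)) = -121 /8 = -15.12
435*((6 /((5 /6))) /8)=783 /2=391.50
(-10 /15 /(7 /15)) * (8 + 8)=-160 /7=-22.86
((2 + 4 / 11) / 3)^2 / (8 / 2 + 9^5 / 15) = 3380 / 21456567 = 0.00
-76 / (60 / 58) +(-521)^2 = 4070513 / 15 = 271367.53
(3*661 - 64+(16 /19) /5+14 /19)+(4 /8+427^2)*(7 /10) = 49229211 /380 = 129550.56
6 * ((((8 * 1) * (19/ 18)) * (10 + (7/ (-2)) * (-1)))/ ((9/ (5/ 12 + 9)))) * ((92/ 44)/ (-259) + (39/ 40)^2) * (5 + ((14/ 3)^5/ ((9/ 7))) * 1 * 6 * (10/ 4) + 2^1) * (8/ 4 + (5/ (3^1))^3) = 4441510811357743873/ 38452708800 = 115505797.90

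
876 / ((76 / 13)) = 2847 / 19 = 149.84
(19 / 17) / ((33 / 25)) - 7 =-3452 / 561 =-6.15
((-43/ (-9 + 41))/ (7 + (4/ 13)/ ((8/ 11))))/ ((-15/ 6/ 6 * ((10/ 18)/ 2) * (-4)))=-15093/ 38600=-0.39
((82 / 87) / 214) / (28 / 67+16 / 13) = 35711 / 13367724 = 0.00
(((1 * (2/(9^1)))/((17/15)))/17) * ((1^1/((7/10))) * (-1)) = -100/6069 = -0.02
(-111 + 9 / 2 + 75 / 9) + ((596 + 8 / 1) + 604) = 6659 / 6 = 1109.83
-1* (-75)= 75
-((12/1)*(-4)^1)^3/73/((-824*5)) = -13824/37595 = -0.37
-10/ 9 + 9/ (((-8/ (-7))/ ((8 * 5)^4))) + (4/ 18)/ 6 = 20159998.93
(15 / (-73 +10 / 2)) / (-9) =5 / 204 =0.02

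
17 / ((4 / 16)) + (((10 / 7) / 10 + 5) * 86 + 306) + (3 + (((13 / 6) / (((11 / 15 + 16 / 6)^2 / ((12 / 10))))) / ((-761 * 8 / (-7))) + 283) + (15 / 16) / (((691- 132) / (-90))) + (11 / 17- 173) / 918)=102418148932543 / 92942875116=1101.95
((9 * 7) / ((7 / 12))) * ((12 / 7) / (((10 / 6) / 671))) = 2608848 / 35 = 74538.51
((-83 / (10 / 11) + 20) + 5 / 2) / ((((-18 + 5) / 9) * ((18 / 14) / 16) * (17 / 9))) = 346752 / 1105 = 313.80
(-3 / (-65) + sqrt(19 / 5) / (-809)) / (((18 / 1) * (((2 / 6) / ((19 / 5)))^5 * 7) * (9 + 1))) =200564019 / 28437500 - 66854673 * sqrt(95) / 1769687500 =6.68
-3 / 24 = -0.12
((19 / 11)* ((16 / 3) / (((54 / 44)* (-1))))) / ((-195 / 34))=20672 / 15795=1.31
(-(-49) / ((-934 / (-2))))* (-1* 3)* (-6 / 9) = 98 / 467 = 0.21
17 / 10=1.70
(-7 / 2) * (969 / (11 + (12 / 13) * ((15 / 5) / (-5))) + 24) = -79281 / 194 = -408.66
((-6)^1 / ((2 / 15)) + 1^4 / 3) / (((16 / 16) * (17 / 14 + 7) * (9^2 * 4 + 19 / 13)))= -0.02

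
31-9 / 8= 239 / 8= 29.88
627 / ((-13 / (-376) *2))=117876 / 13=9067.38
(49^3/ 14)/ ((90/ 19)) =319333/ 180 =1774.07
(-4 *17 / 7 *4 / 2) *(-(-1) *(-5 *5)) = 3400 / 7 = 485.71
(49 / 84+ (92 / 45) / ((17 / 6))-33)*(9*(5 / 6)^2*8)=-161645 / 102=-1584.75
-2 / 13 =-0.15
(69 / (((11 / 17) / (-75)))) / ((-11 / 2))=175950 / 121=1454.13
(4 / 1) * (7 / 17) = 28 / 17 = 1.65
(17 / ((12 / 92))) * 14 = 5474 / 3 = 1824.67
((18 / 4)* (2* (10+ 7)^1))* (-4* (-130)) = 79560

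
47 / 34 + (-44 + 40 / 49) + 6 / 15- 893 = -7783563 / 8330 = -934.40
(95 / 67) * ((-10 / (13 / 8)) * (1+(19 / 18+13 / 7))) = -1873400 / 54873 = -34.14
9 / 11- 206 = -2257 / 11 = -205.18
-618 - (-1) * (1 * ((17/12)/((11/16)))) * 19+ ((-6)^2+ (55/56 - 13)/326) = -327060193/602448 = -542.89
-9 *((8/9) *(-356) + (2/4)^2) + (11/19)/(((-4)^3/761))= 3452061/1216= 2838.87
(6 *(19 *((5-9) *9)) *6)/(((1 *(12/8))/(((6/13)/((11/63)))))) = -6205248/143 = -43393.34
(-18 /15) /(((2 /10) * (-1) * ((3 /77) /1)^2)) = 11858 /3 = 3952.67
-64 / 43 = -1.49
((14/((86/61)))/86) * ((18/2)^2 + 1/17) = 294203/31433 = 9.36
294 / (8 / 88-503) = -539 / 922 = -0.58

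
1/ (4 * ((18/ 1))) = 1/ 72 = 0.01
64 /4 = 16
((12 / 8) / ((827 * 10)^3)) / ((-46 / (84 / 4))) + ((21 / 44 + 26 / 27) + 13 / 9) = 44581889295324289 / 15454708048692000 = 2.88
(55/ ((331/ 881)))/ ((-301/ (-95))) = 4603225/ 99631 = 46.20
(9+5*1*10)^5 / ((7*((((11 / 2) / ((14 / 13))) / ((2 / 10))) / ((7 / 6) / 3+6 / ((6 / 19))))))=499017160702 / 6435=77547344.32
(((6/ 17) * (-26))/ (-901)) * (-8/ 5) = -0.02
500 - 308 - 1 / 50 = 9599 / 50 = 191.98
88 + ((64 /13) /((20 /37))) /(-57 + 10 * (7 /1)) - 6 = 69882 /845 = 82.70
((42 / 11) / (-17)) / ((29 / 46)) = -1932 / 5423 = -0.36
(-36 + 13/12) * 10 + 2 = -2083/6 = -347.17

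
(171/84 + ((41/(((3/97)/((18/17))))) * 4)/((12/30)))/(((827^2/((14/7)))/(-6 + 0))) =-20046987/81387551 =-0.25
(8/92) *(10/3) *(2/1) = 40/69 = 0.58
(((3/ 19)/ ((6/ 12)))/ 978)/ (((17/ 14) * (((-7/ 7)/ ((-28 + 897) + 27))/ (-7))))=87808/ 52649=1.67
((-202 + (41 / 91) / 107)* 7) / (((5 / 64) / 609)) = -76659283008 / 6955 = -11022183.03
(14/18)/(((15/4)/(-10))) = -56/27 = -2.07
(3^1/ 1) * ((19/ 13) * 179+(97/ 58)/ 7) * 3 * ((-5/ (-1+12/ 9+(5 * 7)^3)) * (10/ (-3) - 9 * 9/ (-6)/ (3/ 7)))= -808509195/ 104444312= -7.74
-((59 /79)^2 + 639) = -3991480 /6241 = -639.56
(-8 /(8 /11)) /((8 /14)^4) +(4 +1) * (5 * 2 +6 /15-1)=-14379 /256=-56.17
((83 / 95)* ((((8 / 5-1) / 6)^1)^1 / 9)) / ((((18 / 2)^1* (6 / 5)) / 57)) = 0.05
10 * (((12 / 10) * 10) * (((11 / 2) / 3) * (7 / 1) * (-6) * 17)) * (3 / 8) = -58905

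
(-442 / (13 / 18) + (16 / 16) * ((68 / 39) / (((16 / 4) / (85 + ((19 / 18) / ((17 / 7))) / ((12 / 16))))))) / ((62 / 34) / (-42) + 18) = -144026890 / 4500171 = -32.00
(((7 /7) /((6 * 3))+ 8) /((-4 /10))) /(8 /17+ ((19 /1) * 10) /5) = -12325 /23544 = -0.52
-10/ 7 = -1.43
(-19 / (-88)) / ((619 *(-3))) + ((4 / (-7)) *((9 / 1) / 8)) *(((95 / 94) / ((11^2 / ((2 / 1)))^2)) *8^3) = -6511682641 / 71559702984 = -0.09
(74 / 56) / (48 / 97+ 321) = 3589 / 873180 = 0.00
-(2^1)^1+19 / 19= -1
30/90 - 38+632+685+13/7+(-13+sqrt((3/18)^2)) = 17757/14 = 1268.36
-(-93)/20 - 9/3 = 33/20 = 1.65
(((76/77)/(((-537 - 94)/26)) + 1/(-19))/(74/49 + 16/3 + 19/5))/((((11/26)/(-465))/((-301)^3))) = -262744065.43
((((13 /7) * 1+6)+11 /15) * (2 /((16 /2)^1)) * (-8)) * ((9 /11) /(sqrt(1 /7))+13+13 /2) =-372.22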